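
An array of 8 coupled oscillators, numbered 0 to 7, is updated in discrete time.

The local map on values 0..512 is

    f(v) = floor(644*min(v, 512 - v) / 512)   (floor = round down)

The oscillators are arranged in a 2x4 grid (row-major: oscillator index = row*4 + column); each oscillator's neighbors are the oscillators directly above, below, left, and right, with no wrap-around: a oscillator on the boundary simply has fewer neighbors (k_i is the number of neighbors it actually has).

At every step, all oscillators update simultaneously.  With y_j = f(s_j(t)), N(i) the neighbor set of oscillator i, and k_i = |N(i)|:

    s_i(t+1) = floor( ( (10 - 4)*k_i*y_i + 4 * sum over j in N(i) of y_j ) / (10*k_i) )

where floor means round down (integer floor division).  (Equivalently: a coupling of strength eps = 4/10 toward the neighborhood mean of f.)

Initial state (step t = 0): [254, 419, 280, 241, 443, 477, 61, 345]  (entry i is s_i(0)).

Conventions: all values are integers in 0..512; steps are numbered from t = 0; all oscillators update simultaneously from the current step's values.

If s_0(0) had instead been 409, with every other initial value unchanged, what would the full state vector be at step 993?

Answer: [250, 269, 305, 314, 250, 269, 305, 314]
Key observation: The state at step 23, [254, 270, 305, 314, 254, 270, 305, 314], reappears at step 27: the system is in a cycle of period 4 from step 23 on.  Therefore the state at step 993 equals the state at step 23 + ((993 - 23) mod 4) = 25, which is [250, 269, 305, 314, 250, 269, 305, 314].

Derivation:
t=0: [409, 419, 280, 241, 443, 477, 61, 345]
t=1: [117, 131, 240, 282, 86, 63, 118, 201]
t=2: [142, 168, 260, 284, 110, 103, 173, 238]
t=3: [176, 209, 284, 294, 144, 152, 229, 280]
t=4: [221, 250, 281, 279, 191, 212, 275, 287]
t=5: [277, 299, 294, 290, 252, 273, 290, 288]
t=6: [293, 276, 274, 278, 308, 294, 281, 280]
t=7: [275, 290, 296, 294, 263, 276, 289, 291]
t=8: [297, 282, 273, 274, 306, 293, 280, 277]
t=9: [271, 286, 297, 298, 264, 276, 290, 295]
t=10: [300, 286, 272, 269, 306, 294, 279, 272]
t=11: [268, 282, 298, 303, 263, 275, 292, 300]
t=12: [304, 289, 271, 264, 308, 295, 276, 267]
t=13: [263, 279, 300, 308, 260, 274, 295, 306]
t=14: [309, 292, 269, 258, 312, 296, 273, 261]
t=15: [258, 276, 302, 315, 255, 272, 298, 312]
t=16: [314, 295, 266, 251, 316, 298, 270, 253]
t=17: [253, 273, 304, 314, 251, 271, 301, 314]
t=18: [313, 297, 265, 251, 313, 299, 267, 252]
t=19: [254, 272, 305, 314, 253, 270, 303, 314]
t=20: [315, 298, 264, 251, 315, 299, 265, 251]
t=21: [251, 271, 305, 314, 251, 270, 305, 314]
t=22: [312, 299, 264, 251, 312, 299, 264, 251]
t=23: [254, 270, 305, 314, 254, 270, 305, 314]
t=24: [316, 300, 264, 251, 316, 300, 264, 251]
t=25: [250, 269, 305, 314, 250, 269, 305, 314]
t=26: [312, 300, 264, 251, 312, 300, 264, 251]
t=27: [254, 270, 305, 314, 254, 270, 305, 314]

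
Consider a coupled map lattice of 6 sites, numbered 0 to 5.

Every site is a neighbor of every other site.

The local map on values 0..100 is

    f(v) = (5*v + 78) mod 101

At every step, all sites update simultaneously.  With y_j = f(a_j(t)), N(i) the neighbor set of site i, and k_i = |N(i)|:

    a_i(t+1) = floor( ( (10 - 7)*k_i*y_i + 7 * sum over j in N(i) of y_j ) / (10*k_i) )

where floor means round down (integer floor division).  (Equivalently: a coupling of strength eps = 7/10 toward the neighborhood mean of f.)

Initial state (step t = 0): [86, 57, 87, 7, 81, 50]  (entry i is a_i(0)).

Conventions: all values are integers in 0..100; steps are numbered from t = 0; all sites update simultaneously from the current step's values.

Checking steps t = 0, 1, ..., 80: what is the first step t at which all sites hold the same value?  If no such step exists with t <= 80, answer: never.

Simulating step by step:
t=0: [86, 57, 87, 7, 81, 50]  (not all equal)
t=1: [26, 35, 27, 28, 38, 30]  (not all equal)
t=2: [25, 32, 26, 27, 35, 28]  (not all equal)
t=3: [17, 22, 17, 18, 25, 19]  (not all equal)
t=4: [59, 63, 59, 59, 49, 60]  (not all equal)
t=5: [66, 69, 66, 66, 58, 67]  (not all equal)
t=6: [15, 17, 15, 15, 25, 16]  (not all equal)
t=7: [46, 48, 46, 46, 38, 47]  (not all equal)
t=8: [15, 17, 15, 15, 25, 16]  (not all equal)

Answer: never
Key observation: The state at step 6 reappears at step 8 — the system is in a cycle of period 2 from step 6 on.  No step 0..8 is synchronized, and the cycle repeats forever, so no step up to 80 (or ever) has all sites equal.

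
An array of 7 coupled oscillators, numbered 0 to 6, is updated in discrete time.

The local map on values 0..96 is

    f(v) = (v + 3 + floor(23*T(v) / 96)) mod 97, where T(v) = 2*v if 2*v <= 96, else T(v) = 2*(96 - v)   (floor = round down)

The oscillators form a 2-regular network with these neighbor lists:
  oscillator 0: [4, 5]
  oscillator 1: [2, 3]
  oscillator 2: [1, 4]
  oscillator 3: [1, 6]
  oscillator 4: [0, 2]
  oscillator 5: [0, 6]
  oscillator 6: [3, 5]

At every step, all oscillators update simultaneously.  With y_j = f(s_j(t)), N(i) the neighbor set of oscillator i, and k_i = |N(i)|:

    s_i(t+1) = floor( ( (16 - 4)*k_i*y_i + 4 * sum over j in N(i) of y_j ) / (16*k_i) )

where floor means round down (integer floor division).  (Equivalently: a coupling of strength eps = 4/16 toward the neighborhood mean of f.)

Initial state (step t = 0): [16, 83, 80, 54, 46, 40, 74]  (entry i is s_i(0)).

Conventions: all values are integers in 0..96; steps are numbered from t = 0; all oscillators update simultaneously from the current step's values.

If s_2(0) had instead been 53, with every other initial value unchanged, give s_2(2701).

Simulating step by step:
t=0: [16, 83, 53, 54, 46, 40, 74]
t=1: [36, 88, 77, 80, 66, 60, 82]
t=2: [62, 92, 88, 90, 80, 78, 89]
t=3: [83, 95, 93, 95, 89, 88, 94]
t=4: [92, 0, 12, 0, 82, 82, 11]
t=5: [94, 5, 26, 5, 82, 82, 26]
t=6: [22, 13, 43, 13, 73, 73, 43]
t=7: [48, 27, 63, 27, 77, 77, 63]
t=8: [77, 46, 77, 46, 86, 86, 77]
t=9: [90, 73, 87, 73, 92, 92, 87]
t=10: [95, 87, 93, 87, 95, 95, 93]
t=11: [1, 82, 11, 82, 0, 0, 11]
t=12: [3, 82, 26, 82, 5, 5, 26]
t=13: [7, 84, 43, 84, 13, 13, 43]
t=14: [15, 88, 63, 88, 26, 26, 63]
t=15: [29, 92, 77, 92, 44, 44, 77]
t=16: [50, 95, 87, 95, 67, 67, 87]
t=17: [77, 12, 81, 12, 83, 83, 81]
t=18: [89, 28, 82, 28, 91, 91, 82]
t=19: [95, 49, 85, 49, 95, 95, 85]
t=20: [1, 76, 79, 76, 12, 12, 79]
t=21: [8, 88, 81, 88, 26, 26, 81]
t=22: [20, 93, 85, 93, 43, 43, 85]
t=23: [40, 11, 78, 11, 65, 65, 78]
t=24: [67, 27, 79, 27, 80, 80, 79]
t=25: [84, 48, 84, 48, 89, 89, 84]
t=26: [92, 76, 90, 76, 94, 94, 90]
t=27: [72, 88, 82, 88, 23, 23, 82]
t=28: [73, 93, 84, 93, 49, 49, 84]
t=29: [83, 11, 78, 11, 77, 77, 78]
t=30: [91, 27, 80, 27, 89, 89, 80]
t=31: [95, 48, 84, 48, 94, 94, 84]
t=32: [0, 76, 78, 76, 11, 11, 78]
t=33: [7, 88, 80, 88, 25, 25, 80]
t=34: [19, 93, 84, 93, 42, 42, 84]
t=35: [39, 11, 77, 11, 64, 64, 77]
t=36: [65, 27, 79, 27, 80, 80, 79]
t=37: [84, 48, 84, 48, 89, 89, 84]

Answer: s_2(2701) = 84
Key observation: The state at step 25, [84, 48, 84, 48, 89, 89, 84], reappears at step 37: the system is in a cycle of period 12 from step 25 on.  Therefore the state at step 2701 equals the state at step 25 + ((2701 - 25) mod 12) = 25, which is [84, 48, 84, 48, 89, 89, 84].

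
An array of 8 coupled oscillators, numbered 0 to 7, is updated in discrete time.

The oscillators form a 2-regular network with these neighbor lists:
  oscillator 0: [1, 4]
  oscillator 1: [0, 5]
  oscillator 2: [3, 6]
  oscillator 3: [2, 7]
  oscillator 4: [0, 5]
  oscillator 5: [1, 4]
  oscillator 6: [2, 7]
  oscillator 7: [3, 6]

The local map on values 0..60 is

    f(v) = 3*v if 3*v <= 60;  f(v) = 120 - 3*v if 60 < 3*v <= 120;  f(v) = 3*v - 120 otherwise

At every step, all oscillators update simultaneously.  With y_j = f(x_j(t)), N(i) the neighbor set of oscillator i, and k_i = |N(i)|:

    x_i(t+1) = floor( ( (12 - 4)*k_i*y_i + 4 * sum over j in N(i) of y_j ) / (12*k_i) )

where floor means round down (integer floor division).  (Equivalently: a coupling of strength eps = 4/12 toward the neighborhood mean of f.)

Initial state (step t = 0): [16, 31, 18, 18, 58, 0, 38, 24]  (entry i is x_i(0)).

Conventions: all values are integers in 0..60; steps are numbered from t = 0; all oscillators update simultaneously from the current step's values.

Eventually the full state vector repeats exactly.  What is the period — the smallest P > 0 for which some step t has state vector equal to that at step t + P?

Simulating step by step:
t=0: [16, 31, 18, 18, 58, 0, 38, 24]
t=1: [45, 26, 46, 53, 44, 13, 21, 42]
t=2: [19, 37, 28, 30, 17, 35, 42, 20]
t=3: [48, 18, 30, 36, 46, 20, 20, 46]
t=4: [28, 50, 32, 16, 26, 52, 48, 24]
t=5: [36, 32, 28, 44, 40, 36, 28, 44]
t=6: [12, 20, 32, 16, 4, 12, 32, 16]
t=7: [36, 52, 28, 44, 20, 36, 28, 44]
t=8: [24, 28, 32, 16, 44, 24, 32, 16]
t=9: [40, 40, 28, 44, 24, 40, 28, 44]
t=10: [8, 0, 32, 16, 32, 8, 32, 16]
t=11: [20, 8, 28, 44, 24, 20, 28, 44]
t=12: [52, 36, 32, 16, 52, 52, 32, 16]
t=13: [32, 20, 28, 44, 36, 32, 28, 44]
t=14: [28, 48, 32, 16, 16, 28, 32, 16]
t=15: [36, 28, 28, 44, 44, 36, 28, 44]
t=16: [16, 28, 32, 16, 12, 16, 32, 16]
t=17: [44, 40, 28, 44, 40, 44, 28, 44]
t=18: [8, 4, 32, 16, 4, 8, 32, 16]
t=19: [20, 16, 28, 44, 16, 20, 28, 44]
t=20: [56, 52, 32, 16, 52, 56, 32, 16]
t=21: [44, 40, 28, 44, 40, 44, 28, 44]

Answer: 4
Key observation: The state at step 17, [44, 40, 28, 44, 40, 44, 28, 44], reappears at step 21 — and no state repeats earlier — so the cycle the system enters has period 4.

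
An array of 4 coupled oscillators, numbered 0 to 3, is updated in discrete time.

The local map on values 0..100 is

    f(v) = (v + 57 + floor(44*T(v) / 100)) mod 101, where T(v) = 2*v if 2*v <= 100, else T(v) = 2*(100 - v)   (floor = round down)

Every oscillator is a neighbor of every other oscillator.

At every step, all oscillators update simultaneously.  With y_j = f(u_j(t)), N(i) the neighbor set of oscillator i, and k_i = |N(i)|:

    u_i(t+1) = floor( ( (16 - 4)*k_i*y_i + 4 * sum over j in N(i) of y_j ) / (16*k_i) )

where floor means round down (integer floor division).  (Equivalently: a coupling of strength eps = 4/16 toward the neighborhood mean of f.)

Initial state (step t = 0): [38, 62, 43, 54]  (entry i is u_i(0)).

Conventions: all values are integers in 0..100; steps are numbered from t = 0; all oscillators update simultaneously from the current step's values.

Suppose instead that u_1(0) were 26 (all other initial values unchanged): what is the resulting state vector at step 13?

Simulating step by step:
t=0: [38, 26, 43, 54]
t=1: [27, 12, 33, 43]
t=2: [15, 64, 23, 35]
t=3: [78, 55, 88, 35]
t=4: [50, 48, 50, 28]
t=5: [46, 43, 46, 18]
t=6: [45, 41, 45, 77]
t=7: [40, 35, 40, 49]
t=8: [31, 24, 31, 42]
t=9: [14, 5, 14, 27]
t=10: [75, 63, 75, 23]
t=11: [56, 55, 56, 88]
t=12: [50, 50, 50, 53]
t=13: [50, 50, 50, 50]

Answer: [50, 50, 50, 50]
Key observation: This trace re-runs the system from the modified initial state.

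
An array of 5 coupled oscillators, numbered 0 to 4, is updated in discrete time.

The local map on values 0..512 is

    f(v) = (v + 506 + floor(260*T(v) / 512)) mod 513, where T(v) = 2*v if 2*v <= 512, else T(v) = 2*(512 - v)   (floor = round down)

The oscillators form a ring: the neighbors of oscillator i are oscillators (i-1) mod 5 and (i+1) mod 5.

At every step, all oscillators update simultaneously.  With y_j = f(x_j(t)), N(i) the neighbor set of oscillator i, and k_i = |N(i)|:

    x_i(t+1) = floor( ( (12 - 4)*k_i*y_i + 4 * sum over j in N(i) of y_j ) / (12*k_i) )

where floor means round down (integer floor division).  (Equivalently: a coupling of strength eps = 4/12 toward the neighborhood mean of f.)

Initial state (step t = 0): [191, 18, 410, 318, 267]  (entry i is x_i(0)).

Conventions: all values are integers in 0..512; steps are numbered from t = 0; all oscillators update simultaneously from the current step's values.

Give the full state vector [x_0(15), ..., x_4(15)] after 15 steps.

Simulating step by step:
t=0: [191, 18, 410, 318, 267]
t=1: [340, 166, 426, 507, 486]
t=2: [476, 386, 476, 505, 505]
t=3: [505, 505, 505, 505, 505]
t=4: [505, 505, 505, 505, 505]
t=5: [505, 505, 505, 505, 505]
t=6: [505, 505, 505, 505, 505]
t=7: [505, 505, 505, 505, 505]
t=8: [505, 505, 505, 505, 505]
t=9: [505, 505, 505, 505, 505]
t=10: [505, 505, 505, 505, 505]
t=11: [505, 505, 505, 505, 505]
t=12: [505, 505, 505, 505, 505]
t=13: [505, 505, 505, 505, 505]
t=14: [505, 505, 505, 505, 505]
t=15: [505, 505, 505, 505, 505]

Answer: [505, 505, 505, 505, 505]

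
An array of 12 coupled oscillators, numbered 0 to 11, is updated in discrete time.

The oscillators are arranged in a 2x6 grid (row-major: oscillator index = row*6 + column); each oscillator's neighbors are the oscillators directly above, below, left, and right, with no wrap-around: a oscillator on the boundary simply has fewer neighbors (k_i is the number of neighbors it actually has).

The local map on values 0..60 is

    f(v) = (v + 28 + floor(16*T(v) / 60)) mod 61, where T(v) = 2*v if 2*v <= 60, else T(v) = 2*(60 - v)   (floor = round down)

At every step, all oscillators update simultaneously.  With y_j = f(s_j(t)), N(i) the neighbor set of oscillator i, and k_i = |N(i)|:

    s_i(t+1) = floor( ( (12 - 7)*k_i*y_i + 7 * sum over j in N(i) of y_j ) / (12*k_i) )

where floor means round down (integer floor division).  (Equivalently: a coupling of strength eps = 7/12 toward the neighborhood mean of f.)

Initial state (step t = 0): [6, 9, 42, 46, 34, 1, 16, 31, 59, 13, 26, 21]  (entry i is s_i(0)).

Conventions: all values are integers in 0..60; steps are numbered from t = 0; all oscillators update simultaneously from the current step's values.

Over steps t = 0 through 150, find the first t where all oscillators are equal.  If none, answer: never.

Simulating step by step:
t=0: [6, 9, 42, 46, 34, 1, 16, 31, 59, 13, 26, 21]  (not all equal)
t=1: [42, 30, 24, 23, 16, 33, 36, 28, 26, 29, 26, 35]  (not all equal)
t=2: [15, 11, 5, 13, 25, 25, 14, 10, 6, 7, 17, 12]  (not all equal)
t=3: [48, 43, 39, 34, 22, 16, 47, 43, 37, 42, 39, 36]  (not all equal)
t=4: [20, 19, 16, 12, 16, 26, 20, 18, 17, 16, 13, 26]  (not all equal)
t=5: [57, 55, 52, 49, 40, 19, 57, 55, 53, 50, 40, 17]  (not all equal)
t=6: [24, 24, 22, 20, 25, 44, 24, 24, 23, 21, 25, 44]  (not all equal)
t=7: [3, 2, 12, 36, 18, 14, 3, 2, 13, 37, 18, 14]  (not all equal)
t=8: [31, 34, 37, 29, 46, 50, 31, 34, 37, 29, 46, 50]  (not all equal)
t=9: [13, 14, 14, 13, 18, 21, 13, 14, 14, 13, 18, 21]  (not all equal)
t=10: [47, 48, 48, 48, 54, 58, 47, 48, 48, 48, 54, 58]  (not all equal)
t=11: [20, 20, 21, 21, 23, 25, 20, 20, 21, 21, 23, 25]  (not all equal)
t=12: [58, 58, 59, 48, 13, 4, 58, 58, 59, 48, 13, 4]  (not all equal)
t=13: [26, 26, 25, 27, 39, 37, 26, 26, 25, 27, 39, 37]  (not all equal)
t=14: [6, 5, 5, 9, 15, 16, 6, 5, 5, 9, 15, 16]  (not all equal)
t=15: [36, 35, 36, 41, 49, 51, 36, 35, 36, 41, 49, 51]  (not all equal)
t=16: [15, 15, 15, 18, 20, 21, 15, 15, 15, 18, 20, 21]  (not all equal)
t=17: [51, 51, 51, 54, 57, 59, 51, 51, 51, 54, 57, 59]  (not all equal)
t=18: [22, 22, 22, 23, 25, 25, 22, 22, 22, 23, 25, 25]  (not all equal)
t=19: [0, 0, 0, 2, 4, 5, 0, 0, 0, 2, 4, 5]  (not all equal)
t=20: [28, 28, 28, 31, 33, 34, 28, 28, 28, 31, 33, 34]  (not all equal)
t=21: [9, 9, 9, 12, 13, 14, 9, 9, 9, 12, 13, 14]  (not all equal)
t=22: [41, 41, 41, 45, 47, 48, 41, 41, 41, 45, 47, 48]  (not all equal)
t=23: [18, 18, 18, 19, 20, 20, 18, 18, 18, 19, 20, 20]  (not all equal)
t=24: [55, 55, 55, 56, 57, 58, 55, 55, 55, 56, 57, 58]  (not all equal)
t=25: [24, 24, 24, 24, 25, 25, 24, 24, 24, 24, 25, 25]  (not all equal)
t=26: [3, 3, 3, 3, 4, 5, 3, 3, 3, 3, 4, 5]  (not all equal)
t=27: [32, 32, 32, 32, 33, 34, 32, 32, 32, 32, 33, 34]  (not all equal)
t=28: [13, 13, 13, 13, 13, 14, 13, 13, 13, 13, 13, 14]  (not all equal)
t=29: [47, 47, 47, 47, 47, 48, 47, 47, 47, 47, 47, 48]  (not all equal)
t=30: [20, 20, 20, 20, 20, 20, 20, 20, 20, 20, 20, 20]  (all equal)

Answer: 30
Key observation: Synchronization is absorbing here: once all oscillators are equal they stay equal, and step 30 is the first all-equal step.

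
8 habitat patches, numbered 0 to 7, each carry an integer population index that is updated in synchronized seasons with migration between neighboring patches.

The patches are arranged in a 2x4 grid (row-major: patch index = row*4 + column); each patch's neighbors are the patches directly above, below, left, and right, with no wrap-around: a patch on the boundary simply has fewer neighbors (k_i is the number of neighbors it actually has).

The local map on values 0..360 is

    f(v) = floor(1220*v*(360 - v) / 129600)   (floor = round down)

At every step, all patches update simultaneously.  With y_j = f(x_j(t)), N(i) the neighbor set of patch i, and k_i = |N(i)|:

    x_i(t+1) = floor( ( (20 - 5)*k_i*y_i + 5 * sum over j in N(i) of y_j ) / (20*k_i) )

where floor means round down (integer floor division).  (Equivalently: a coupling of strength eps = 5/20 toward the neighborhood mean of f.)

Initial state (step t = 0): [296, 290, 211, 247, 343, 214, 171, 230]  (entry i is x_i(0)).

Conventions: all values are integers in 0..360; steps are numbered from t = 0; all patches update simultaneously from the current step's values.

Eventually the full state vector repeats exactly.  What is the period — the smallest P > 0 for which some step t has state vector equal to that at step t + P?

Answer: 4
Key observation: The state at step 39, [303, 302, 302, 302, 303, 302, 302, 302], reappears at step 43 — and no state repeats earlier — so the cycle the system enters has period 4.

Derivation:
t=0: [296, 290, 211, 247, 343, 214, 171, 230]
t=1: [164, 207, 284, 268, 99, 266, 300, 281]
t=2: [294, 285, 210, 225, 249, 235, 180, 206]
t=3: [194, 213, 287, 288, 252, 270, 301, 297]
t=4: [296, 281, 202, 192, 258, 230, 175, 177]
t=5: [190, 219, 292, 302, 242, 274, 301, 303]
t=6: [297, 276, 191, 166, 266, 226, 172, 162]
t=7: [188, 227, 296, 302, 233, 276, 302, 301]
t=8: [298, 271, 184, 166, 273, 224, 169, 166]
t=9: [186, 233, 297, 303, 224, 277, 301, 303]
t=10: [298, 266, 182, 163, 279, 222, 171, 162]
t=11: [185, 240, 298, 302, 216, 278, 302, 301]
t=12: [298, 260, 179, 165, 283, 221, 169, 166]
t=13: [185, 246, 298, 302, 211, 279, 301, 302]
t=14: [297, 254, 179, 165, 285, 219, 171, 164]
t=15: [188, 253, 299, 302, 209, 280, 302, 302]
t=16: [296, 247, 176, 164, 287, 217, 168, 164]
t=17: [190, 261, 300, 302, 206, 282, 302, 302]
t=18: [295, 238, 174, 164, 287, 214, 168, 164]
t=19: [193, 269, 301, 302, 207, 284, 302, 302]
t=20: [293, 228, 171, 164, 286, 209, 167, 164]
t=21: [198, 277, 302, 302, 209, 288, 302, 302]
t=22: [289, 217, 168, 164, 284, 202, 166, 164]
t=23: [206, 285, 302, 302, 213, 291, 302, 302]
t=24: [285, 205, 167, 164, 281, 196, 166, 164]
t=25: [214, 291, 302, 302, 218, 294, 302, 302]
t=26: [280, 195, 166, 164, 277, 190, 165, 164]
t=27: [222, 294, 302, 302, 226, 296, 302, 302]
t=28: [274, 189, 165, 164, 272, 186, 165, 164]
t=29: [231, 296, 302, 302, 234, 297, 302, 302]
t=30: [266, 185, 165, 164, 264, 183, 165, 164]
t=31: [244, 298, 302, 302, 245, 298, 302, 302]
t=32: [254, 180, 164, 164, 253, 179, 164, 164]
t=33: [259, 300, 302, 302, 260, 299, 302, 302]
t=34: [236, 175, 164, 164, 235, 176, 164, 164]
t=35: [278, 301, 302, 302, 279, 301, 302, 302]
t=36: [207, 170, 164, 164, 206, 170, 164, 164]
t=37: [298, 303, 302, 302, 298, 303, 302, 302]
t=38: [171, 163, 163, 164, 171, 163, 163, 164]
t=39: [303, 302, 302, 302, 303, 302, 302, 302]
t=40: [162, 163, 164, 164, 162, 163, 164, 164]
t=41: [301, 301, 302, 302, 301, 301, 302, 302]
t=42: [167, 166, 164, 164, 167, 166, 164, 164]
t=43: [303, 302, 302, 302, 303, 302, 302, 302]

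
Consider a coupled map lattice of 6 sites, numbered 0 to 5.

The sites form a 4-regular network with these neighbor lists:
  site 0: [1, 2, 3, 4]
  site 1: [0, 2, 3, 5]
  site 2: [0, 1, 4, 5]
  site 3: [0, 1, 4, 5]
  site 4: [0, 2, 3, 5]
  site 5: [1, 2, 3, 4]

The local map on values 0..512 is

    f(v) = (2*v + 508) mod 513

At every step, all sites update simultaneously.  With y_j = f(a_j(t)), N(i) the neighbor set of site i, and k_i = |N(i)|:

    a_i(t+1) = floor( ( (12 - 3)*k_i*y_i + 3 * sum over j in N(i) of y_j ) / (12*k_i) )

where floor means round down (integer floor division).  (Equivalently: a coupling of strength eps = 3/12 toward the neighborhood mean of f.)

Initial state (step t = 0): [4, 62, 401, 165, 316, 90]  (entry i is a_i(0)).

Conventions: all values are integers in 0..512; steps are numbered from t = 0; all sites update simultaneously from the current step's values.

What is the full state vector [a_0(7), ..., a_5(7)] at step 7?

Simulating step by step:
t=0: [4, 62, 401, 165, 316, 90]
t=1: [54, 138, 238, 269, 134, 183]
t=2: [141, 262, 415, 77, 256, 334]
t=3: [268, 60, 292, 170, 435, 173]
t=4: [67, 133, 101, 302, 311, 310]
t=5: [137, 227, 185, 101, 110, 117]
t=6: [278, 403, 346, 220, 227, 248]
t=7: [112, 287, 209, 405, 407, 452]

Answer: [112, 287, 209, 405, 407, 452]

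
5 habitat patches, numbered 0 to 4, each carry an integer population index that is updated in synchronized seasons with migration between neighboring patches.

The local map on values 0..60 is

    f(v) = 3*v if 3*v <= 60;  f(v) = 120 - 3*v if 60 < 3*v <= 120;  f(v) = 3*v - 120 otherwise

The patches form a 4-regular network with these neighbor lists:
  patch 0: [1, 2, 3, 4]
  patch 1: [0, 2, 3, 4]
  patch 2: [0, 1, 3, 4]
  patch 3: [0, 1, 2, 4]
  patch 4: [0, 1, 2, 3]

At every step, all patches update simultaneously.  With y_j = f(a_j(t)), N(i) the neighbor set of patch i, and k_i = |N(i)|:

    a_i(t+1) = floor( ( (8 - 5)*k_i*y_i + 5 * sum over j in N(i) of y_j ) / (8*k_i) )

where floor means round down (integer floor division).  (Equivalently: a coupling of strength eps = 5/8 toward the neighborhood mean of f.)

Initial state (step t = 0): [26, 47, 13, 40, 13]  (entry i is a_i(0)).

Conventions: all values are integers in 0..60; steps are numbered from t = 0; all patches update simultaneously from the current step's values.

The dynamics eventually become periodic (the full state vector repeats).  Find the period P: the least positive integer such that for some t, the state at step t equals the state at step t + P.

Answer: 4
Key observation: The state at step 8, [42, 43, 42, 43, 42], reappears at step 12 — and no state repeats earlier — so the cycle the system enters has period 4.

Derivation:
t=0: [26, 47, 13, 40, 13]
t=1: [31, 26, 30, 22, 30]
t=2: [34, 37, 35, 40, 35]
t=3: [12, 10, 12, 8, 12]
t=4: [33, 31, 33, 30, 33]
t=5: [23, 24, 23, 25, 23]
t=6: [49, 48, 49, 48, 49]
t=7: [26, 25, 26, 25, 26]
t=8: [42, 43, 42, 43, 42]
t=9: [6, 7, 6, 7, 6]
t=10: [18, 19, 18, 19, 18]
t=11: [54, 55, 54, 55, 54]
t=12: [42, 43, 42, 43, 42]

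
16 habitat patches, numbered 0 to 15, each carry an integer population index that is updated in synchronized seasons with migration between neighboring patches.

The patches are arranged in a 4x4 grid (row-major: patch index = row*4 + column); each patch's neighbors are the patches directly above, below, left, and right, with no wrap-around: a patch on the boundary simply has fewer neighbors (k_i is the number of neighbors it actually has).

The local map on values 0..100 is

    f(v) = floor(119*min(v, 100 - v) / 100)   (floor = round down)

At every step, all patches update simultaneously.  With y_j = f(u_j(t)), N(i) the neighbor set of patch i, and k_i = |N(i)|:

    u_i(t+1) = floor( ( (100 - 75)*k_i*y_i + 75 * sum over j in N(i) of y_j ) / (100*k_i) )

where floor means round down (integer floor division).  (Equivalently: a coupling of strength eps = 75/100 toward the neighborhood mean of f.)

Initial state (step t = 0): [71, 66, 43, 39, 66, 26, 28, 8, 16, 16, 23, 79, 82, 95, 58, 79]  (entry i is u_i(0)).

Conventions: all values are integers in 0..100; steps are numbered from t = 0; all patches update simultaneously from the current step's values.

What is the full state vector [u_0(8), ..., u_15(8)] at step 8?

Simulating step by step:
t=0: [71, 66, 43, 39, 66, 26, 28, 8, 16, 16, 23, 79, 82, 95, 58, 79]
t=1: [38, 38, 42, 34, 30, 32, 30, 28, 24, 19, 30, 21, 14, 23, 26, 33]
t=2: [41, 44, 42, 40, 36, 35, 37, 33, 25, 29, 29, 32, 24, 23, 32, 30]
t=3: [47, 47, 48, 44, 40, 42, 41, 42, 33, 33, 37, 36, 28, 31, 33, 37]
t=4: [52, 54, 53, 52, 47, 47, 49, 47, 39, 41, 42, 44, 36, 36, 40, 41]
t=5: [55, 55, 56, 55, 53, 54, 54, 55, 47, 48, 50, 51, 43, 44, 46, 49]
t=6: [53, 53, 53, 52, 54, 54, 54, 54, 54, 55, 56, 57, 52, 53, 55, 56]
t=7: [54, 54, 55, 55, 54, 54, 53, 54, 54, 53, 52, 52, 55, 54, 53, 52]
t=8: [54, 53, 53, 53, 54, 54, 54, 54, 54, 54, 55, 56, 53, 54, 55, 56]

Answer: [54, 53, 53, 53, 54, 54, 54, 54, 54, 54, 55, 56, 53, 54, 55, 56]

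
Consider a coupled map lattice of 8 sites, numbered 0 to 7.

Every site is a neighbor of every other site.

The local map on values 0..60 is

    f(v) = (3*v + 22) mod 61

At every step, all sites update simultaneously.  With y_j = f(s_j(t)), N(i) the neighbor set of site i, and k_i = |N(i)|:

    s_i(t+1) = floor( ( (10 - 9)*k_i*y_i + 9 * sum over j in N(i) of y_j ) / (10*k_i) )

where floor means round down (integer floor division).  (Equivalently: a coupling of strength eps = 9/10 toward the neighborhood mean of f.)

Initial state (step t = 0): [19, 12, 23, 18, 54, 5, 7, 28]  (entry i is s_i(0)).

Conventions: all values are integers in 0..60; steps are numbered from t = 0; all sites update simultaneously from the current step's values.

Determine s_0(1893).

Answer: s_0(1893) = 56
Key observation: The state at step 2, [52, 52, 52, 52, 52, 52, 52, 52], reappears at step 12: the system is in a cycle of period 10 from step 2 on.  Therefore the state at step 1893 equals the state at step 2 + ((1893 - 2) mod 10) = 3, which is [56, 56, 56, 56, 56, 56, 56, 56].

Derivation:
t=0: [19, 12, 23, 18, 54, 5, 7, 28]
t=1: [31, 30, 30, 31, 31, 30, 30, 30]
t=2: [52, 52, 52, 52, 52, 52, 52, 52]
t=3: [56, 56, 56, 56, 56, 56, 56, 56]
t=4: [7, 7, 7, 7, 7, 7, 7, 7]
t=5: [43, 43, 43, 43, 43, 43, 43, 43]
t=6: [29, 29, 29, 29, 29, 29, 29, 29]
t=7: [48, 48, 48, 48, 48, 48, 48, 48]
t=8: [44, 44, 44, 44, 44, 44, 44, 44]
t=9: [32, 32, 32, 32, 32, 32, 32, 32]
t=10: [57, 57, 57, 57, 57, 57, 57, 57]
t=11: [10, 10, 10, 10, 10, 10, 10, 10]
t=12: [52, 52, 52, 52, 52, 52, 52, 52]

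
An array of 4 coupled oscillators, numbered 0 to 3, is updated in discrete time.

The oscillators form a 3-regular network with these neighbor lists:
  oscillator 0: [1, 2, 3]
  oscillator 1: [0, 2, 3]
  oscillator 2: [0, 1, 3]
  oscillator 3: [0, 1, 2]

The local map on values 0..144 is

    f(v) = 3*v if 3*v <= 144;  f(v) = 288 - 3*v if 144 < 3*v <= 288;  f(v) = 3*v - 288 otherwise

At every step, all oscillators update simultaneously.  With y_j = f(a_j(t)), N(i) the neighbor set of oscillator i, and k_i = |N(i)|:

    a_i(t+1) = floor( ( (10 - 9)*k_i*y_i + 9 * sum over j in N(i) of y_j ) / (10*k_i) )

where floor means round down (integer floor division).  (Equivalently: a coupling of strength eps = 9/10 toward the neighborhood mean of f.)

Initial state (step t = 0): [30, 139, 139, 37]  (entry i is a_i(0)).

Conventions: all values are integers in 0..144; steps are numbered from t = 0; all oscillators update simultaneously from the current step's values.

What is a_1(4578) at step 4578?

Answer: a_1(4578) = 72
Key observation: The state at step 7, [72, 72, 72, 72], reappears at step 8: the system is in a cycle of period 1 from step 7 on.  Therefore the state at step 4578 equals the state at step 7 + ((4578 - 7) mod 1) = 7, which is [72, 72, 72, 72].

Derivation:
t=0: [30, 139, 139, 37]
t=1: [119, 111, 111, 115]
t=2: [51, 55, 55, 53]
t=3: [126, 128, 128, 127]
t=4: [94, 93, 93, 93]
t=5: [8, 8, 8, 8]
t=6: [24, 24, 24, 24]
t=7: [72, 72, 72, 72]
t=8: [72, 72, 72, 72]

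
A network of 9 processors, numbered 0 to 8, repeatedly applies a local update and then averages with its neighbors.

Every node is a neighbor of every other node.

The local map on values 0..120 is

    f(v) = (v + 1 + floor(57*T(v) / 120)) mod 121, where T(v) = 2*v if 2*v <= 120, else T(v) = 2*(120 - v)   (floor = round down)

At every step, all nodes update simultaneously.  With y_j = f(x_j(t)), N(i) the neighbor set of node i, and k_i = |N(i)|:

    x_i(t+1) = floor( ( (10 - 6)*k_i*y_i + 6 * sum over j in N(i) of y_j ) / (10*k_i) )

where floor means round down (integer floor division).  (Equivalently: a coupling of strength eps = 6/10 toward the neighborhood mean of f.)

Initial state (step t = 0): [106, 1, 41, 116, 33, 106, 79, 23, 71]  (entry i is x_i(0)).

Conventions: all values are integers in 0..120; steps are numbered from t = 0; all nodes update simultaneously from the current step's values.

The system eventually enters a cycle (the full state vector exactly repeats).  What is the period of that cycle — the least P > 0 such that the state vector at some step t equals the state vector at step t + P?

Answer: 10
Key observation: The state at step 3, [120, 120, 120, 120, 120, 120, 120, 120, 120], reappears at step 13 — and no state repeats earlier — so the cycle the system enters has period 10.

Derivation:
t=0: [106, 1, 41, 116, 33, 106, 79, 23, 71]
t=1: [98, 59, 85, 98, 80, 98, 97, 73, 97]
t=2: [118, 117, 118, 118, 118, 118, 118, 118, 118]
t=3: [120, 120, 120, 120, 120, 120, 120, 120, 120]
t=4: [0, 0, 0, 0, 0, 0, 0, 0, 0]
t=5: [1, 1, 1, 1, 1, 1, 1, 1, 1]
t=6: [2, 2, 2, 2, 2, 2, 2, 2, 2]
t=7: [4, 4, 4, 4, 4, 4, 4, 4, 4]
t=8: [8, 8, 8, 8, 8, 8, 8, 8, 8]
t=9: [16, 16, 16, 16, 16, 16, 16, 16, 16]
t=10: [32, 32, 32, 32, 32, 32, 32, 32, 32]
t=11: [63, 63, 63, 63, 63, 63, 63, 63, 63]
t=12: [118, 118, 118, 118, 118, 118, 118, 118, 118]
t=13: [120, 120, 120, 120, 120, 120, 120, 120, 120]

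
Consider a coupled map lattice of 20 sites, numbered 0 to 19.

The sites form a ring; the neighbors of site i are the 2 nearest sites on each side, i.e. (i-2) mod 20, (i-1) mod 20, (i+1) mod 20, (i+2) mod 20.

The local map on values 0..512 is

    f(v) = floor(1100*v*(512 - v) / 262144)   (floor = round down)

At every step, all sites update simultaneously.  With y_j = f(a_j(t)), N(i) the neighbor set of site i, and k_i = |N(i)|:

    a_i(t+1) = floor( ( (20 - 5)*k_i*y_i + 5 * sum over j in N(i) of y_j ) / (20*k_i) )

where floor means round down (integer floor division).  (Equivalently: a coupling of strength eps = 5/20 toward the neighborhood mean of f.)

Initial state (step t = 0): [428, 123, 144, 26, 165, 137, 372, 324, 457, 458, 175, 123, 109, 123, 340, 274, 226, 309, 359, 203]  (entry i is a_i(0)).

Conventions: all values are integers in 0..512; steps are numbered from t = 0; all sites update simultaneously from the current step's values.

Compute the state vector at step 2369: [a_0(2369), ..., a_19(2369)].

Answer: [273, 273, 273, 273, 273, 273, 273, 273, 273, 273, 273, 273, 273, 273, 273, 273, 273, 273, 273, 273]
Key observation: The state at step 4, [273, 273, 273, 273, 273, 273, 273, 273, 273, 273, 273, 273, 273, 273, 273, 273, 273, 273, 273, 273], reappears at step 5: the system is in a cycle of period 1 from step 4 on.  Therefore the state at step 2369 equals the state at step 4 + ((2369 - 4) mod 1) = 4, which is [273, 273, 273, 273, 273, 273, 273, 273, 273, 273, 273, 273, 273, 273, 273, 273, 273, 273, 273, 273].

Derivation:
t=0: [428, 123, 144, 26, 165, 137, 372, 324, 457, 458, 175, 123, 109, 123, 340, 274, 226, 309, 359, 203]
t=1: [169, 193, 206, 94, 224, 209, 214, 231, 130, 127, 222, 195, 193, 206, 241, 265, 266, 262, 231, 249]
t=2: [249, 252, 256, 189, 262, 259, 263, 263, 219, 216, 260, 256, 260, 264, 272, 273, 273, 273, 270, 270]
t=3: [274, 272, 273, 260, 272, 272, 273, 273, 269, 269, 273, 274, 274, 273, 273, 273, 273, 273, 273, 273]
t=4: [273, 273, 273, 273, 273, 273, 273, 273, 273, 273, 273, 273, 273, 273, 273, 273, 273, 273, 273, 273]
t=5: [273, 273, 273, 273, 273, 273, 273, 273, 273, 273, 273, 273, 273, 273, 273, 273, 273, 273, 273, 273]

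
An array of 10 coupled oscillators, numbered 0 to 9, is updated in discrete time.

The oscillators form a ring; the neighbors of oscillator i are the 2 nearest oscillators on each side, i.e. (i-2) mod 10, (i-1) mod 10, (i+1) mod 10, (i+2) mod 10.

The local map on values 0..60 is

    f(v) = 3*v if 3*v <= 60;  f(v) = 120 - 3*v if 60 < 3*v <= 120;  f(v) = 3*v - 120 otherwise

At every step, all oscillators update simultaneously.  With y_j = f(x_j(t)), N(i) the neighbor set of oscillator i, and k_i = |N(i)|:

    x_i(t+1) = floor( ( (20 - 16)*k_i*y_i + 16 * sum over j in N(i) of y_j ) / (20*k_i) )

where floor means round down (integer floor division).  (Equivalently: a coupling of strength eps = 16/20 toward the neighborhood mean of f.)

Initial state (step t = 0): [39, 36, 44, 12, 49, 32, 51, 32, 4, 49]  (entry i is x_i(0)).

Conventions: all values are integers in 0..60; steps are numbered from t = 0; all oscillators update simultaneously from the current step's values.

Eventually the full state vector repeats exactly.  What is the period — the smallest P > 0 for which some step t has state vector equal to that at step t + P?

Simulating step by step:
t=0: [39, 36, 44, 12, 49, 32, 51, 32, 4, 49]
t=1: [13, 18, 18, 22, 26, 28, 24, 24, 19, 15]
t=2: [49, 49, 48, 48, 46, 45, 46, 46, 47, 48]
t=3: [24, 25, 24, 21, 19, 18, 18, 19, 21, 23]
t=4: [49, 49, 51, 52, 54, 55, 55, 54, 53, 51]
t=5: [31, 31, 33, 36, 40, 42, 42, 40, 37, 33]
t=6: [21, 21, 17, 13, 9, 4, 4, 8, 12, 16]
t=7: [49, 50, 46, 37, 28, 22, 22, 26, 35, 44]
t=8: [20, 19, 24, 29, 34, 39, 40, 35, 30, 25]
t=9: [48, 48, 43, 31, 20, 13, 13, 18, 30, 41]
t=10: [18, 17, 28, 31, 34, 43, 44, 33, 30, 27]
t=11: [42, 41, 37, 28, 20, 17, 18, 22, 31, 39]
t=12: [9, 11, 22, 31, 42, 51, 49, 37, 28, 18]
t=13: [40, 39, 29, 30, 29, 20, 22, 31, 30, 31]
t=14: [18, 18, 19, 31, 42, 40, 40, 39, 27, 17]
t=15: [51, 48, 39, 28, 18, 7, 9, 18, 29, 40]
t=16: [18, 19, 30, 27, 28, 38, 37, 27, 29, 28]
t=17: [42, 43, 43, 33, 24, 25, 24, 24, 34, 43]
t=18: [10, 10, 18, 26, 34, 42, 41, 33, 25, 18]
t=19: [42, 42, 34, 30, 24, 18, 18, 25, 30, 36]
t=20: [14, 14, 21, 31, 40, 46, 46, 39, 29, 19]
t=21: [46, 45, 33, 28, 24, 13, 14, 25, 30, 35]
t=22: [19, 21, 27, 31, 37, 42, 40, 34, 30, 24]
t=23: [46, 45, 37, 27, 16, 12, 12, 20, 30, 42]
t=24: [15, 17, 25, 29, 33, 43, 42, 33, 30, 25]
t=25: [43, 43, 39, 31, 22, 18, 17, 22, 29, 38]
t=26: [12, 10, 20, 29, 37, 48, 49, 39, 30, 22]
t=27: [42, 42, 33, 31, 30, 19, 18, 27, 30, 30]
t=28: [18, 18, 18, 28, 37, 41, 42, 42, 31, 22]
t=29: [48, 50, 41, 31, 21, 12, 10, 19, 29, 39]
t=30: [18, 17, 28, 30, 30, 41, 42, 31, 29, 29]
t=31: [41, 40, 40, 30, 21, 19, 19, 20, 30, 39]
t=32: [7, 7, 18, 28, 40, 52, 52, 41, 30, 19]
t=33: [36, 37, 26, 29, 32, 22, 21, 32, 29, 26]
t=34: [27, 27, 24, 32, 42, 38, 38, 42, 33, 24]
t=35: [39, 39, 31, 24, 18, 9, 9, 17, 24, 30]
t=36: [22, 22, 27, 31, 36, 41, 41, 36, 31, 27]
t=37: [42, 42, 37, 27, 16, 11, 11, 16, 27, 37]
t=38: [13, 13, 21, 27, 32, 40, 40, 32, 27, 21]
t=39: [46, 46, 39, 31, 24, 17, 17, 24, 31, 39]
t=40: [13, 13, 22, 29, 36, 45, 45, 36, 29, 22]
t=41: [43, 43, 35, 30, 25, 17, 17, 25, 30, 35]
t=42: [15, 15, 21, 30, 38, 44, 44, 38, 30, 21]
t=43: [46, 46, 36, 30, 23, 13, 13, 23, 30, 36]
t=44: [18, 18, 25, 30, 34, 42, 42, 34, 30, 25]
t=45: [45, 45, 40, 30, 21, 15, 15, 21, 30, 40]
t=46: [12, 12, 23, 29, 35, 46, 46, 35, 29, 23]
t=47: [41, 41, 34, 30, 27, 19, 19, 27, 30, 34]
t=48: [14, 14, 18, 29, 40, 44, 44, 40, 29, 18]
t=49: [45, 45, 34, 28, 22, 11, 11, 22, 28, 34]
t=50: [20, 20, 27, 31, 34, 42, 42, 34, 31, 27]
t=51: [45, 45, 40, 30, 19, 15, 15, 19, 30, 40]
t=52: [12, 12, 23, 29, 35, 46, 46, 35, 29, 23]

Answer: 6
Key observation: The state at step 46, [12, 12, 23, 29, 35, 46, 46, 35, 29, 23], reappears at step 52 — and no state repeats earlier — so the cycle the system enters has period 6.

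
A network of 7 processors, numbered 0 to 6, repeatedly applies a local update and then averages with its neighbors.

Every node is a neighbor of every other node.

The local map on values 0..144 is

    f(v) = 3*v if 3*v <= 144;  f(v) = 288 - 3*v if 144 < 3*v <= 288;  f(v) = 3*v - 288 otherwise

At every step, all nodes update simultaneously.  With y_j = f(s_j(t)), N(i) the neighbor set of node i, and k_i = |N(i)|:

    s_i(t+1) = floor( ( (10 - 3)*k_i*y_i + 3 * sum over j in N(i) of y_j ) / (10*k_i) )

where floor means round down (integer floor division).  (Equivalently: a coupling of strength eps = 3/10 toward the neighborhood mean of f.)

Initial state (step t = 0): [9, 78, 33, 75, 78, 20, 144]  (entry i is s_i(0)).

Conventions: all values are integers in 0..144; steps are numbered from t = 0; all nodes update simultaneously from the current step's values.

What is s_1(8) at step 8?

Simulating step by step:
t=0: [9, 78, 33, 75, 78, 20, 144]
t=1: [42, 60, 89, 66, 60, 64, 118]
t=2: [112, 100, 44, 89, 100, 93, 73]
t=3: [46, 22, 100, 28, 22, 21, 60]
t=4: [116, 69, 34, 81, 69, 67, 97]
t=5: [61, 75, 89, 52, 75, 79, 24]
t=6: [93, 66, 39, 111, 66, 58, 72]
t=7: [32, 85, 102, 56, 85, 100, 73]
t=8: [81, 40, 30, 97, 40, 26, 63]

Answer: s_1(8) = 40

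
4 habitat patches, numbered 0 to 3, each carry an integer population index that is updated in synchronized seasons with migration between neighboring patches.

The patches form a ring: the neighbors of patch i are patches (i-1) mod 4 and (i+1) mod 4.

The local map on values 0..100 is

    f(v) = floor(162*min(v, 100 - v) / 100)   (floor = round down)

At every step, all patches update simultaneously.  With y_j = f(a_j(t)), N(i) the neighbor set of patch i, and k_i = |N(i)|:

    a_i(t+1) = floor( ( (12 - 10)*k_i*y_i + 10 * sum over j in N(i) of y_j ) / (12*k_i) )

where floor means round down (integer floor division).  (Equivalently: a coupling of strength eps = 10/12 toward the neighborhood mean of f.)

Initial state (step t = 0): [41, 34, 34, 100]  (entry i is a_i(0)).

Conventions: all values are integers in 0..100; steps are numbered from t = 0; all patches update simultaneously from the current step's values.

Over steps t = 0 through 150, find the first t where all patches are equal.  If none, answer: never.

Answer: never
Key observation: The state at step 18 reappears at step 26 — the system is in a cycle of period 8 from step 18 on.  No step 0..26 is synchronized, and the cycle repeats forever, so no step up to 150 (or ever) has all patches equal.

Derivation:
t=0: [41, 34, 34, 100]  (not all equal)
t=1: [33, 59, 32, 50]  (not all equal)
t=2: [70, 54, 69, 56]  (not all equal)
t=3: [68, 53, 68, 52]  (not all equal)
t=4: [72, 55, 72, 55]  (not all equal)
t=5: [67, 49, 67, 49]  (not all equal)
t=6: [74, 57, 74, 57]  (not all equal)
t=7: [64, 46, 64, 46]  (not all equal)
t=8: [71, 60, 71, 60]  (not all equal)
t=9: [61, 49, 61, 49]  (not all equal)
t=10: [76, 65, 76, 65]  (not all equal)
t=11: [53, 41, 53, 41]  (not all equal)
t=12: [67, 74, 67, 74]  (not all equal)
t=13: [43, 51, 43, 51]  (not all equal)
t=14: [77, 70, 77, 70]  (not all equal)
t=15: [46, 38, 46, 38]  (not all equal)
t=16: [63, 71, 63, 71]  (not all equal)
t=17: [48, 56, 48, 56]  (not all equal)
t=18: [72, 76, 72, 76]  (not all equal)
t=19: [39, 43, 39, 43]  (not all equal)
t=20: [68, 64, 68, 64]  (not all equal)
t=21: [56, 52, 56, 52]  (not all equal)
t=22: [76, 72, 76, 72]  (not all equal)
t=23: [43, 39, 43, 39]  (not all equal)
t=24: [64, 68, 64, 68]  (not all equal)
t=25: [52, 56, 52, 56]  (not all equal)
t=26: [72, 76, 72, 76]  (not all equal)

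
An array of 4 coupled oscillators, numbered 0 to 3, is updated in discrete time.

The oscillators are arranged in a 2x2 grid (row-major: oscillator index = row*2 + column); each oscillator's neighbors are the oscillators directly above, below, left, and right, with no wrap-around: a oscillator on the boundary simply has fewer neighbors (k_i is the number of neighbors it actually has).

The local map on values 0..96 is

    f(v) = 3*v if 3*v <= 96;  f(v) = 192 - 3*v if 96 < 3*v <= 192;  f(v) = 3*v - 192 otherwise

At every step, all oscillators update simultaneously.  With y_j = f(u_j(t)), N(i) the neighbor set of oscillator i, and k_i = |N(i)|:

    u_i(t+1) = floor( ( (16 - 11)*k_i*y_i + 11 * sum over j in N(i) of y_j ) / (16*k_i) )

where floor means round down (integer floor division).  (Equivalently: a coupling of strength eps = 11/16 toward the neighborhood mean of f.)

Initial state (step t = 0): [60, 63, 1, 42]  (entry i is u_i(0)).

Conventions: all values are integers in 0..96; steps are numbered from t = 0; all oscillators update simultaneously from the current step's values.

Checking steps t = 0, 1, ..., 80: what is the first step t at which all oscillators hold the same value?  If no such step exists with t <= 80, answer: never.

Answer: never
Key observation: The state at step 19 reappears at step 29 — the system is in a cycle of period 10 from step 19 on.  No step 0..29 is synchronized, and the cycle repeats forever, so no step up to 80 (or ever) has all oscillators equal.

Derivation:
t=0: [60, 63, 1, 42]  (not all equal)
t=1: [5, 27, 27, 22]  (not all equal)
t=2: [60, 53, 53, 76]  (not all equal)
t=3: [26, 26, 26, 33]  (not all equal)
t=4: [78, 83, 83, 82]  (not all equal)
t=5: [52, 50, 50, 56]  (not all equal)
t=6: [40, 33, 33, 36]  (not all equal)
t=7: [86, 82, 82, 90]  (not all equal)
t=8: [57, 66, 66, 61]  (not all equal)
t=9: [10, 12, 12, 6]  (not all equal)
t=10: [34, 27, 27, 30]  (not all equal)
t=11: [83, 87, 87, 83]  (not all equal)
t=12: [65, 60, 60, 65]  (not all equal)
t=13: [9, 5, 5, 9]  (not all equal)
t=14: [18, 23, 23, 18]  (not all equal)
t=15: [64, 58, 58, 64]  (not all equal)
t=16: [12, 5, 5, 12]  (not all equal)
t=17: [21, 29, 29, 21]  (not all equal)
t=18: [79, 70, 70, 79]  (not all equal)
t=19: [26, 36, 36, 26]  (not all equal)
t=20: [82, 79, 79, 82]  (not all equal)
t=21: [47, 51, 51, 47]  (not all equal)
t=22: [42, 47, 47, 42]  (not all equal)
t=23: [55, 61, 61, 55]  (not all equal)
t=24: [14, 21, 21, 14]  (not all equal)
t=25: [56, 48, 48, 56]  (not all equal)
t=26: [40, 31, 31, 40]  (not all equal)
t=27: [86, 78, 78, 86]  (not all equal)
t=28: [49, 58, 58, 49]  (not all equal)
t=29: [26, 36, 36, 26]  (not all equal)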